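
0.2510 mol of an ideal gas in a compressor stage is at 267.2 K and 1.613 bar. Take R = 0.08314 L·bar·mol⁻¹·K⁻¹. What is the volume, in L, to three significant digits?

V ≈ 3.46 L

PV = nRT ⇒ V = nRT/P = (0.2510 × 0.08314 × 267.2) / 1.613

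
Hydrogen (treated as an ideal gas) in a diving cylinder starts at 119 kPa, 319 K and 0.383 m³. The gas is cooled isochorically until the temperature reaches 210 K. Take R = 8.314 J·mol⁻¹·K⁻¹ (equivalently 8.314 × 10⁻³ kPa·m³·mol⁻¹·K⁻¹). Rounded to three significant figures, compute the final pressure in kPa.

P₂ ≈ 78.3 kPa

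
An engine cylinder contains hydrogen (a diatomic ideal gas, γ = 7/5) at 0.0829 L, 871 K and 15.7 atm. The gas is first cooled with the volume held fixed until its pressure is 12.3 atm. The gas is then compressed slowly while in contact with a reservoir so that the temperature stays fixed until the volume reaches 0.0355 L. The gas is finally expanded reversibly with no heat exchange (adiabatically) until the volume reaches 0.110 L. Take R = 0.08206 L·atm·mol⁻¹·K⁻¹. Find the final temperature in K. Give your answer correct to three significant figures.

V constant ⇒ P ∝ T: V₂ = V₁; T₂ = T₁·(P₂/P₁) = 682.4 K.
Isothermal, so P V is constant: T₃ = T₂; P₃ = P₂·(V₂/V₃) = 28.72 atm.
Reversible adiabatic, γ = 7/5: T₄ = T₃·(V₃/V₄)^(γ−1) = 434.1 K; P₄ = P₃·(V₃/V₄)^γ = 5.897 atm.

T₄ ≈ 434 K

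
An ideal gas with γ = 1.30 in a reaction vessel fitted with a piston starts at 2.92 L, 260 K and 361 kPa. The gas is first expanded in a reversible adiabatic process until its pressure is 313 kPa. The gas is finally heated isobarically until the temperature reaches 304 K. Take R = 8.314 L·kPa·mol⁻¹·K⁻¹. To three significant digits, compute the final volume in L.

V₃ ≈ 3.94 L

Adiabatic (γ = 1.30), T V^(γ−1) and P V^γ constant: T₂ = T₁·(P₂/P₁)^((γ−1)/γ) = 251.6 K; V₂ = V₁·(P₁/P₂)^(1/γ) = 3.259 L.
Isobaric, so V/T is constant: P₃ = P₂; V₃ = V₂·(T₃/T₂) = 3.938 L.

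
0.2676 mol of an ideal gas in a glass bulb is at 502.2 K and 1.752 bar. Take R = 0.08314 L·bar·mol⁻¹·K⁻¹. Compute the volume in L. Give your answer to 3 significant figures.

PV = nRT ⇒ V = nRT/P = (0.2676 × 0.08314 × 502.2) / 1.752

V ≈ 6.38 L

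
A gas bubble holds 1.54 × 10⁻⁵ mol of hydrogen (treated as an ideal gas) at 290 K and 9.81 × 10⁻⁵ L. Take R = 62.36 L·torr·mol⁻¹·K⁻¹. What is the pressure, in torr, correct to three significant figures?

P ≈ 2.84e+03 torr

PV = nRT ⇒ P = nRT/V = (1.54e-05 × 62.36 × 290) / 9.81e-05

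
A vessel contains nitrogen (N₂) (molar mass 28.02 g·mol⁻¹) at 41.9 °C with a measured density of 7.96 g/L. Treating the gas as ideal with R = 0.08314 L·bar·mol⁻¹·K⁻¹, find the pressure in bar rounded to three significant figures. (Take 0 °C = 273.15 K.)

P ≈ 7.44 bar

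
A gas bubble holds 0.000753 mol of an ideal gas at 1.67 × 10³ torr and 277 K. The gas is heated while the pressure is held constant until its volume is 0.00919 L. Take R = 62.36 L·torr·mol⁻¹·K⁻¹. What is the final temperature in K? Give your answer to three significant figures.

T₂ ≈ 327 K

From PV = nRT: V₁ = nRT₁/P₁ = 0.007789 L.
P constant ⇒ V ∝ T: P₂ = P₁; T₂ = T₁·(V₂/V₁) = 326.8 K.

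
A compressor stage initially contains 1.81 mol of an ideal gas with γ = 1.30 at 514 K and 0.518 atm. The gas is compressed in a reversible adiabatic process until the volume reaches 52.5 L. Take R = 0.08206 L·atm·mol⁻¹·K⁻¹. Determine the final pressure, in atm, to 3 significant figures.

From PV = nRT: V₁ = nRT₁/P₁ = 147.4 L.
Reversible adiabatic, γ = 1.30: T₂ = T₁·(V₁/V₂)^(γ−1) = 700.6 K; P₂ = P₁·(V₁/V₂)^γ = 1.982 atm.

P₂ ≈ 1.98 atm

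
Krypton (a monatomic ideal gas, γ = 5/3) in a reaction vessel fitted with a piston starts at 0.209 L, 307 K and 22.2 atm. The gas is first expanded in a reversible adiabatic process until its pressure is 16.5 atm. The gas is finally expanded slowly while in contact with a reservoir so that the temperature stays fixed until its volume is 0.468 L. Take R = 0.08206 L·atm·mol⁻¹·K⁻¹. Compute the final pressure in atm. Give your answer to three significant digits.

P₃ ≈ 8.80 atm

Reversible adiabatic, γ = 5/3: T₂ = T₁·(P₂/P₁)^((γ−1)/γ) = 272.6 K; V₂ = V₁·(P₁/P₂)^(1/γ) = 0.2497 L.
T constant ⇒ Boyle's law P V = const: T₃ = T₂; P₃ = P₂·(V₂/V₃) = 8.805 atm.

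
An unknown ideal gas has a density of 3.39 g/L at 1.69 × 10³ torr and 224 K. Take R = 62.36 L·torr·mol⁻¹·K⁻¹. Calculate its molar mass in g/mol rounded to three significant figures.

M ≈ 28.0 g/mol

ρ = PM/(RT) ⇒ M = ρRT/P = (3.39 × 62.36 × 224.0) / 1.69e+03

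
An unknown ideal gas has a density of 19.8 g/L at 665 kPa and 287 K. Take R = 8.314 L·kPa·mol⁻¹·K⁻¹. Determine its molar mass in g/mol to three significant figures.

ρ = PM/(RT) ⇒ M = ρRT/P = (19.8 × 8.314 × 287.0) / 665

M ≈ 71.0 g/mol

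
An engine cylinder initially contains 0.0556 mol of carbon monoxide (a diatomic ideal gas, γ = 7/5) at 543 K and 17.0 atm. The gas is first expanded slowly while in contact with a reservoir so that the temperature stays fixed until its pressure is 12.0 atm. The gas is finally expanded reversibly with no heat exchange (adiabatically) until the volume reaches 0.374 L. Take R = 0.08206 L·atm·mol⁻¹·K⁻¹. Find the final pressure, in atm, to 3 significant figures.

P₃ ≈ 5.22 atm

From PV = nRT: V₁ = nRT₁/P₁ = 0.1457 L.
Isothermal, so P V is constant: T₂ = T₁; V₂ = V₁·(P₁/P₂) = 0.2065 L.
Reversible adiabatic, γ = 7/5: T₃ = T₂·(V₂/V₃)^(γ−1) = 428.1 K; P₃ = P₂·(V₂/V₃)^γ = 5.223 atm.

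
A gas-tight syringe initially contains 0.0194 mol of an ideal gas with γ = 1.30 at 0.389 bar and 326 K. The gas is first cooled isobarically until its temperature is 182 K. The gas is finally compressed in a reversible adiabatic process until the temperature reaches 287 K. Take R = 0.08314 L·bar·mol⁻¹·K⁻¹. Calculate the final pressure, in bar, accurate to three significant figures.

P₃ ≈ 2.80 bar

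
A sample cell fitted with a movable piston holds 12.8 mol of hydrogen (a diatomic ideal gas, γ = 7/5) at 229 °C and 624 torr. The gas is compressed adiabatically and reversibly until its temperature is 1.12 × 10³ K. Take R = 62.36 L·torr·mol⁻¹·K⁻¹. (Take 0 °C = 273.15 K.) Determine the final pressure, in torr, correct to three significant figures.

Convert: T₁ = 502.1 K.
From PV = nRT: V₁ = nRT₁/P₁ = 642.3 L.
Adiabatic (γ = 7/5), T V^(γ−1) and P V^γ constant: P₂ = P₁·(T₂/T₁)^(γ/(γ−1)) = 1.034e+04 torr; V₂ = V₁·(T₁/T₂)^(1/(γ−1)) = 86.46 L.

P₂ ≈ 1.03e+04 torr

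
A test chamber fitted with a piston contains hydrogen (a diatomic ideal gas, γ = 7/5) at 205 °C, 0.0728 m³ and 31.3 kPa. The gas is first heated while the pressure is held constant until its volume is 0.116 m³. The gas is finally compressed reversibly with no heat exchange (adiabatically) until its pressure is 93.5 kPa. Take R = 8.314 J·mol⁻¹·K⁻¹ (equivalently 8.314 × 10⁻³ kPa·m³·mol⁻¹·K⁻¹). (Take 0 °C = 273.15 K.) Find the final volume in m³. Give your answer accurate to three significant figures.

V₃ ≈ 0.0531 m³

Convert: T₁ = 478.1 K.
P constant ⇒ V ∝ T: P₂ = P₁; T₂ = T₁·(V₂/V₁) = 761.9 K.
Adiabatic (γ = 7/5), T V^(γ−1) and P V^γ constant: T₃ = T₂·(P₃/P₂)^((γ−1)/γ) = 1042 K; V₃ = V₂·(P₂/P₃)^(1/γ) = 0.05309 m³.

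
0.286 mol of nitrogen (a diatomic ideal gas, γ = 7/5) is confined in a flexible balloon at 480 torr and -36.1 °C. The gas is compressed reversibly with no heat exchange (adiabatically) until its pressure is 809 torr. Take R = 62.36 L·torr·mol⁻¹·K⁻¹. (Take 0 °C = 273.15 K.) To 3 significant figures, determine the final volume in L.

V₂ ≈ 6.07 L

Convert: T₁ = 237.0 K.
From PV = nRT: V₁ = nRT₁/P₁ = 8.808 L.
Reversible adiabatic, γ = 7/5: T₂ = T₁·(P₂/P₁)^((γ−1)/γ) = 275.2 K; V₂ = V₁·(P₁/P₂)^(1/γ) = 6.066 L.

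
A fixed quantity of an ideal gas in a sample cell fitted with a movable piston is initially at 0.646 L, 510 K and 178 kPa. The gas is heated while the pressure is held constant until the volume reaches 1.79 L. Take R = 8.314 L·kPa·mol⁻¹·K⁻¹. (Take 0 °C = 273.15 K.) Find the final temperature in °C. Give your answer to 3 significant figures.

T₂ ≈ 1.14e+03 °C

P constant ⇒ V ∝ T: P₂ = P₁; T₂ = T₁·(V₂/V₁) = 1413 K.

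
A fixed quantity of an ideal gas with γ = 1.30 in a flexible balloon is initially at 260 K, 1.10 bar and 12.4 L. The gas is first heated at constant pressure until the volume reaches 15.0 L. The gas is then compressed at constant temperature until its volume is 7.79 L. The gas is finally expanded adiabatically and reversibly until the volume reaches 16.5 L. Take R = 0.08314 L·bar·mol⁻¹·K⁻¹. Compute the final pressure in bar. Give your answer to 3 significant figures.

P₄ ≈ 0.798 bar

Isobaric, so V/T is constant: P₂ = P₁; T₂ = T₁·(V₂/V₁) = 314.5 K.
Isothermal, so P V is constant: T₃ = T₂; P₃ = P₂·(V₂/V₃) = 2.118 bar.
Reversible adiabatic, γ = 1.30: T₄ = T₃·(V₃/V₄)^(γ−1) = 251.1 K; P₄ = P₃·(V₃/V₄)^γ = 0.7984 bar.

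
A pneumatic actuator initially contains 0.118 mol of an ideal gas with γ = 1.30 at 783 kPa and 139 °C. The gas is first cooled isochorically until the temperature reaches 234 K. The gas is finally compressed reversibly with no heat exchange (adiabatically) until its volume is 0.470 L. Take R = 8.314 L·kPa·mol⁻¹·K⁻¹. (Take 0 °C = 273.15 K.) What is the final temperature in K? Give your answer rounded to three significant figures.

Convert: T₁ = 412.1 K.
From PV = nRT: V₁ = nRT₁/P₁ = 0.5164 L.
V constant ⇒ P ∝ T: V₂ = V₁; P₂ = P₁·(T₂/T₁) = 444.6 kPa.
Adiabatic (γ = 1.30), T V^(γ−1) and P V^γ constant: T₃ = T₂·(V₂/V₃)^(γ−1) = 240.7 K; P₃ = P₂·(V₂/V₃)^γ = 502.4 kPa.

T₃ ≈ 241 K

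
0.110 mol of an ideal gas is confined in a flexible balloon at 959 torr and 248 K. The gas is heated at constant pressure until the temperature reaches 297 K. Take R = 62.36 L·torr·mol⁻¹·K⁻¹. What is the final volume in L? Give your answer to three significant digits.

From PV = nRT: V₁ = nRT₁/P₁ = 1.774 L.
P constant ⇒ V ∝ T: P₂ = P₁; V₂ = V₁·(T₂/T₁) = 2.124 L.

V₂ ≈ 2.12 L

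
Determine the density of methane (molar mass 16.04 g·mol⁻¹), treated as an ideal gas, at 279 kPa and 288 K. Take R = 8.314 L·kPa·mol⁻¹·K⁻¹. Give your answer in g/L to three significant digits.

ρ ≈ 1.87 g/L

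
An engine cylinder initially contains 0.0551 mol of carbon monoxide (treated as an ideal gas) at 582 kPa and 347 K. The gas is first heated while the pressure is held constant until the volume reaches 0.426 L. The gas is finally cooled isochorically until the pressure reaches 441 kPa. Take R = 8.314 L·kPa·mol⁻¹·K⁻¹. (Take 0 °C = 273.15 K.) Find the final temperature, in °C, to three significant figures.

T₃ ≈ 137 °C

From PV = nRT: V₁ = nRT₁/P₁ = 0.2731 L.
Isobaric, so V/T is constant: P₂ = P₁; T₂ = T₁·(V₂/V₁) = 541.2 K.
Isochoric, so P/T is constant: V₃ = V₂; T₃ = T₂·(P₃/P₂) = 410.1 K.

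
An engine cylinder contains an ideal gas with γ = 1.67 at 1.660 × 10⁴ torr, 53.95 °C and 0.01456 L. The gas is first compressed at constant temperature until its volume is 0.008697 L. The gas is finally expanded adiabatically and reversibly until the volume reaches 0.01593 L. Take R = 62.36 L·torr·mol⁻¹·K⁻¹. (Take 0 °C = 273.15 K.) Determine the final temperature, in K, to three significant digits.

T₃ ≈ 218 K

Convert: T₁ = 327.1 K.
Isothermal, so P V is constant: T₂ = T₁; P₂ = P₁·(V₁/V₂) = 2.779e+04 torr.
Reversible adiabatic, γ = 1.67: T₃ = T₂·(V₂/V₃)^(γ−1) = 218.1 K; P₃ = P₂·(V₂/V₃)^γ = 1.011e+04 torr.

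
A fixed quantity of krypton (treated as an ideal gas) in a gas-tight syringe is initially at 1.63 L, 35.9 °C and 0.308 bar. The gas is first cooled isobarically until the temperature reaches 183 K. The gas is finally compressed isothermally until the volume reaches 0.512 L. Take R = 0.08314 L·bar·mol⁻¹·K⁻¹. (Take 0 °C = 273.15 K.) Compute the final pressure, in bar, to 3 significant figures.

P₃ ≈ 0.581 bar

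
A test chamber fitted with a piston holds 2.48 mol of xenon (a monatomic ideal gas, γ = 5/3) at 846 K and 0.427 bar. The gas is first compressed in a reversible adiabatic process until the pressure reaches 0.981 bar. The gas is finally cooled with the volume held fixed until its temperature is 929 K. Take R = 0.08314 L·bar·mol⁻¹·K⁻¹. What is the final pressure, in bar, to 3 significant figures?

P₃ ≈ 0.772 bar

From PV = nRT: V₁ = nRT₁/P₁ = 408.5 L.
Adiabatic (γ = 5/3), T V^(γ−1) and P V^γ constant: T₂ = T₁·(P₂/P₁)^((γ−1)/γ) = 1180 K; V₂ = V₁·(P₁/P₂)^(1/γ) = 248.0 L.
Isochoric, so P/T is constant: V₃ = V₂; P₃ = P₂·(T₃/T₂) = 0.7724 bar.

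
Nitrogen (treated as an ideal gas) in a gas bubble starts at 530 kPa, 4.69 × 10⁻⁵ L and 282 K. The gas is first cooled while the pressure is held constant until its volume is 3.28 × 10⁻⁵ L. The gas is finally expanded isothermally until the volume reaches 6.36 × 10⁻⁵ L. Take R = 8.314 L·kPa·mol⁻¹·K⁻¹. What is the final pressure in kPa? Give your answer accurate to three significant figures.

P constant ⇒ V ∝ T: P₂ = P₁; T₂ = T₁·(V₂/V₁) = 197.2 K.
T constant ⇒ Boyle's law P V = const: T₃ = T₂; P₃ = P₂·(V₂/V₃) = 273.3 kPa.

P₃ ≈ 273 kPa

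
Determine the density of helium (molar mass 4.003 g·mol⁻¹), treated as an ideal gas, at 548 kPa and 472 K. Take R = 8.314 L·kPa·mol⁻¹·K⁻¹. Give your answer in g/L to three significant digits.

ρ ≈ 0.559 g/L

ρ = PM/(RT) = (548 × 4.003) / (8.314 × 472.0)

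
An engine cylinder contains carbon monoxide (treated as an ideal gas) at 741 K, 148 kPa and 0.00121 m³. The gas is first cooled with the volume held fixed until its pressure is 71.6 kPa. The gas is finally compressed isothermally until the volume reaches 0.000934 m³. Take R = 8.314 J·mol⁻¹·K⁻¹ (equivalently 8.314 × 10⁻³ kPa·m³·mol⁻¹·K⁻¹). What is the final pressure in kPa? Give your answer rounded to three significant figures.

P₃ ≈ 92.8 kPa

V constant ⇒ P ∝ T: V₂ = V₁; T₂ = T₁·(P₂/P₁) = 358.5 K.
Isothermal, so P V is constant: T₃ = T₂; P₃ = P₂·(V₂/V₃) = 92.76 kPa.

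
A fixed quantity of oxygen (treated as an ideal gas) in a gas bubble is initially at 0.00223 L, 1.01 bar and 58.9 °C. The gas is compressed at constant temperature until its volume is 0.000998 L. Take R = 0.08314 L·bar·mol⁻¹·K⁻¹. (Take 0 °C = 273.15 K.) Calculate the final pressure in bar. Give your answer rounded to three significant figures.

Convert: T₁ = 332.0 K.
Isothermal, so P V is constant: T₂ = T₁; P₂ = P₁·(V₁/V₂) = 2.257 bar.

P₂ ≈ 2.26 bar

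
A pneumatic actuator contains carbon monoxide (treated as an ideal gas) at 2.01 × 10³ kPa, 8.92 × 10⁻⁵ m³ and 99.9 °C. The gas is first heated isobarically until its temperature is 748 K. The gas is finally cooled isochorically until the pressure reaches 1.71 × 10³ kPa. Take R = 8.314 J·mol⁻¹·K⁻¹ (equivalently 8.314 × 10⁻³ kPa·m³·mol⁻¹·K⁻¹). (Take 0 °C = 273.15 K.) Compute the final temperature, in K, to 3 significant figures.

T₃ ≈ 636 K

Convert: T₁ = 373.0 K.
P constant ⇒ V ∝ T: P₂ = P₁; V₂ = V₁·(T₂/T₁) = 0.0001789 m³.
V constant ⇒ P ∝ T: V₃ = V₂; T₃ = T₂·(P₃/P₂) = 636.4 K.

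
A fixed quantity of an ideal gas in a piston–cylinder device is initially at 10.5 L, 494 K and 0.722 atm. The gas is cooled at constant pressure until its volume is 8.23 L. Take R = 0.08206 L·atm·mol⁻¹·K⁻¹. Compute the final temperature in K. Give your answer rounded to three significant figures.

Isobaric, so V/T is constant: P₂ = P₁; T₂ = T₁·(V₂/V₁) = 387.2 K.

T₂ ≈ 387 K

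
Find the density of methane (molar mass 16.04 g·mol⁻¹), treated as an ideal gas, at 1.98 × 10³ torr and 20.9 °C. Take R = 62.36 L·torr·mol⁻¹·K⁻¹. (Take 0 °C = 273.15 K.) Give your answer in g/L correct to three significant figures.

ρ ≈ 1.73 g/L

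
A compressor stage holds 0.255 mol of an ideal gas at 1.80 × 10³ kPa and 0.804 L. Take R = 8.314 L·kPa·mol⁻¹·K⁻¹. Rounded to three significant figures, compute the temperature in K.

T ≈ 683 K

PV = nRT ⇒ T = PV/(nR) = (1.80e+03 × 0.804) / (0.255 × 8.314)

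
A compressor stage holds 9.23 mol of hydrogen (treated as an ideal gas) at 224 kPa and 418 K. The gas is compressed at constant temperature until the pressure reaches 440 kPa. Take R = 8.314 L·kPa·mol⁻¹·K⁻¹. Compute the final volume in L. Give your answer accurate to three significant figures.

V₂ ≈ 72.9 L

From PV = nRT: V₁ = nRT₁/P₁ = 143.2 L.
T constant ⇒ Boyle's law P V = const: T₂ = T₁; V₂ = V₁·(P₁/P₂) = 72.90 L.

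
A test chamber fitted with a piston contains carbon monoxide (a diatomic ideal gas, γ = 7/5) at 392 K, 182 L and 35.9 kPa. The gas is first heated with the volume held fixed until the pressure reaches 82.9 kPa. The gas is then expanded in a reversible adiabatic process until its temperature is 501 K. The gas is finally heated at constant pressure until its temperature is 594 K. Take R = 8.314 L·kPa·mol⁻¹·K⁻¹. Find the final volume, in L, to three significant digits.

V constant ⇒ P ∝ T: V₂ = V₁; T₂ = T₁·(P₂/P₁) = 905.2 K.
Reversible adiabatic, γ = 7/5: P₃ = P₂·(T₃/T₂)^(γ/(γ−1)) = 10.46 kPa; V₃ = V₂·(T₂/T₃)^(1/(γ−1)) = 798.6 L.
P constant ⇒ V ∝ T: P₄ = P₃; V₄ = V₃·(T₄/T₃) = 946.9 L.

V₄ ≈ 947 L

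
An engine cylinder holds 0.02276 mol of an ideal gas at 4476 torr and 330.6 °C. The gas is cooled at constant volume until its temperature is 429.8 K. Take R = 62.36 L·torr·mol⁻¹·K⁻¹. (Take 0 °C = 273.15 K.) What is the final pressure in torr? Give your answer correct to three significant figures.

Convert: T₁ = 603.8 K.
From PV = nRT: V₁ = nRT₁/P₁ = 0.1914 L.
Isochoric, so P/T is constant: V₂ = V₁; P₂ = P₁·(T₂/T₁) = 3186 torr.

P₂ ≈ 3.19e+03 torr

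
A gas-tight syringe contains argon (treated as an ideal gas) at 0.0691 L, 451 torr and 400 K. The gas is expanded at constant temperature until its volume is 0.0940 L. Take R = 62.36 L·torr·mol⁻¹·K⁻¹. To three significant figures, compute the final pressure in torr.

Isothermal, so P V is constant: T₂ = T₁; P₂ = P₁·(V₁/V₂) = 331.5 torr.

P₂ ≈ 332 torr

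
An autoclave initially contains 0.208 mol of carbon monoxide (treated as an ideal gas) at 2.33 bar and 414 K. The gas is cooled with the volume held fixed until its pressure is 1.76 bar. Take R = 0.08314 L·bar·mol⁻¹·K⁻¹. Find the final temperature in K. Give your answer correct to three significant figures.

From PV = nRT: V₁ = nRT₁/P₁ = 3.073 L.
Isochoric, so P/T is constant: V₂ = V₁; T₂ = T₁·(P₂/P₁) = 312.7 K.

T₂ ≈ 313 K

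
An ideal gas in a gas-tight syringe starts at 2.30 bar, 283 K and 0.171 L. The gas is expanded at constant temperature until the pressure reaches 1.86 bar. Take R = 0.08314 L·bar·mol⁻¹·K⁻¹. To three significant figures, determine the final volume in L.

Isothermal, so P V is constant: T₂ = T₁; V₂ = V₁·(P₁/P₂) = 0.2115 L.

V₂ ≈ 0.211 L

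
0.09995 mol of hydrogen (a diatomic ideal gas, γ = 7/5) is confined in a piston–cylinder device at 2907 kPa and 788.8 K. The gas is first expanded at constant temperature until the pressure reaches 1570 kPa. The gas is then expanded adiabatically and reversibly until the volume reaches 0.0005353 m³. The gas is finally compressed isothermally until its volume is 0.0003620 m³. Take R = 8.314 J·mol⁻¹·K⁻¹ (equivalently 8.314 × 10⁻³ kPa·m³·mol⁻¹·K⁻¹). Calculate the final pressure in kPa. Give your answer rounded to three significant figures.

P₄ ≈ 1.64e+03 kPa

From PV = nRT: V₁ = nRT₁/P₁ = 0.0002255 m³.
T constant ⇒ Boyle's law P V = const: T₂ = T₁; V₂ = V₁·(P₁/P₂) = 0.0004175 m³.
Reversible adiabatic, γ = 7/5: T₃ = T₂·(V₂/V₃)^(γ−1) = 714.2 K; P₃ = P₂·(V₂/V₃)^γ = 1109 kPa.
Isothermal, so P V is constant: T₄ = T₃; P₄ = P₃·(V₃/V₄) = 1639 kPa.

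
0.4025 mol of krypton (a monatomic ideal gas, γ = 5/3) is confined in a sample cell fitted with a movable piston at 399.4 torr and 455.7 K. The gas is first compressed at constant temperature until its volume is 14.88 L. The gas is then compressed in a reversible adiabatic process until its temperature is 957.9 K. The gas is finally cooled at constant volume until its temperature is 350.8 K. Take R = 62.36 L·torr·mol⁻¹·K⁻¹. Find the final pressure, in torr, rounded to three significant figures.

P₄ ≈ 1.80e+03 torr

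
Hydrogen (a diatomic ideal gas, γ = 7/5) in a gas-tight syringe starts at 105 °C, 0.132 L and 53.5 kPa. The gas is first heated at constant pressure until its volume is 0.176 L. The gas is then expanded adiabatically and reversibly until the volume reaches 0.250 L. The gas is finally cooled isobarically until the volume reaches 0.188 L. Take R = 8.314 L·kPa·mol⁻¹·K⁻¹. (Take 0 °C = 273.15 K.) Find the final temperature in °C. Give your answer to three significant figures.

Convert: T₁ = 378.1 K.
P constant ⇒ V ∝ T: P₂ = P₁; T₂ = T₁·(V₂/V₁) = 504.2 K.
Adiabatic (γ = 7/5), T V^(γ−1) and P V^γ constant: T₃ = T₂·(V₂/V₃)^(γ−1) = 438.2 K; P₃ = P₂·(V₂/V₃)^γ = 32.73 kPa.
P constant ⇒ V ∝ T: P₄ = P₃; T₄ = T₃·(V₄/V₃) = 329.5 K.

T₄ ≈ 56.3 °C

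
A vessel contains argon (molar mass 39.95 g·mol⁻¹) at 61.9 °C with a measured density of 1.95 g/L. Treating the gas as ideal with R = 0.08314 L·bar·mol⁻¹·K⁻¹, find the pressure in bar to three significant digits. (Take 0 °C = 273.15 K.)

P ≈ 1.36 bar

ρ = PM/(RT) ⇒ P = ρRT/M = (1.95 × 0.08314 × 335.0) / 39.95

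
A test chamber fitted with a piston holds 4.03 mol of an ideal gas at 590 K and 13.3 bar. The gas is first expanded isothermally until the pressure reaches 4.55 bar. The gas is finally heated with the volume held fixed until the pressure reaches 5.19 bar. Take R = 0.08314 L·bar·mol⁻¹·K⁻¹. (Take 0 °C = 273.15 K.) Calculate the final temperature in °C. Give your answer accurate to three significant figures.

T₃ ≈ 400 °C

From PV = nRT: V₁ = nRT₁/P₁ = 14.86 L.
Isothermal, so P V is constant: T₂ = T₁; V₂ = V₁·(P₁/P₂) = 43.45 L.
V constant ⇒ P ∝ T: V₃ = V₂; T₃ = T₂·(P₃/P₂) = 673.0 K.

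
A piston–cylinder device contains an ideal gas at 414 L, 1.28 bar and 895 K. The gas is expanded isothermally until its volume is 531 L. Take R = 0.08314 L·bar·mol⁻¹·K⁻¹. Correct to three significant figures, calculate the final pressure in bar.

P₂ ≈ 0.998 bar

Isothermal, so P V is constant: T₂ = T₁; P₂ = P₁·(V₁/V₂) = 0.9980 bar.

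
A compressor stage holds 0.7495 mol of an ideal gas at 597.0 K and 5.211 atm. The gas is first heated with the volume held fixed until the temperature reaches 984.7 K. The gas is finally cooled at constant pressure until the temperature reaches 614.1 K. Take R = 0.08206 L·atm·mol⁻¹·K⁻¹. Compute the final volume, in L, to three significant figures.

From PV = nRT: V₁ = nRT₁/P₁ = 7.046 L.
Isochoric, so P/T is constant: V₂ = V₁; P₂ = P₁·(T₂/T₁) = 8.595 atm.
Isobaric, so V/T is constant: P₃ = P₂; V₃ = V₂·(T₃/T₂) = 4.394 L.

V₃ ≈ 4.39 L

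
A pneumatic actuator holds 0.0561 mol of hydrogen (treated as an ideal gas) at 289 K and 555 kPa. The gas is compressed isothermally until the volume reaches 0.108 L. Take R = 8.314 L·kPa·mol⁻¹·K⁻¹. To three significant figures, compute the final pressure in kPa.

From PV = nRT: V₁ = nRT₁/P₁ = 0.2429 L.
Isothermal, so P V is constant: T₂ = T₁; P₂ = P₁·(V₁/V₂) = 1248 kPa.

P₂ ≈ 1.25e+03 kPa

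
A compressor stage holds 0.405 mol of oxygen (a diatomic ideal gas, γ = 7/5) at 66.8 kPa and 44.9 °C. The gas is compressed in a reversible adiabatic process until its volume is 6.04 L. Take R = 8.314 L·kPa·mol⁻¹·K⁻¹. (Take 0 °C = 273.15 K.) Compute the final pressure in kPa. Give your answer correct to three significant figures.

P₂ ≈ 262 kPa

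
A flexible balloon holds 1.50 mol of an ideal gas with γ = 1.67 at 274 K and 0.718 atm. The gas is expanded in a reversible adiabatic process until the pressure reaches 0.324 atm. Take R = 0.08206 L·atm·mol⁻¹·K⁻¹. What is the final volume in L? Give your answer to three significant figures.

V₂ ≈ 75.6 L

From PV = nRT: V₁ = nRT₁/P₁ = 46.97 L.
Adiabatic (γ = 1.67), T V^(γ−1) and P V^γ constant: T₂ = T₁·(P₂/P₁)^((γ−1)/γ) = 199.1 K; V₂ = V₁·(P₁/P₂)^(1/γ) = 75.65 L.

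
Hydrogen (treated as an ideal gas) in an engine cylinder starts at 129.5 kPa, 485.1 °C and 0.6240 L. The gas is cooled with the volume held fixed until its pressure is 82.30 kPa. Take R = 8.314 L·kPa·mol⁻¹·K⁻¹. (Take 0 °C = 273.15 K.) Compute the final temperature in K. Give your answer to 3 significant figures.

T₂ ≈ 482 K

Convert: T₁ = 758.2 K.
V constant ⇒ P ∝ T: V₂ = V₁; T₂ = T₁·(P₂/P₁) = 481.9 K.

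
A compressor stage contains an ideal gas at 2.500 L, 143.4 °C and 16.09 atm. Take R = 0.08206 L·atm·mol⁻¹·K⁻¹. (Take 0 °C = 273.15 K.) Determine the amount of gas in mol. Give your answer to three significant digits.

n ≈ 1.18 mol

Convert: T = 416.55 K.
PV = nRT ⇒ n = PV/(RT) = (16.09 × 2.500) / (0.08206 × 416.55)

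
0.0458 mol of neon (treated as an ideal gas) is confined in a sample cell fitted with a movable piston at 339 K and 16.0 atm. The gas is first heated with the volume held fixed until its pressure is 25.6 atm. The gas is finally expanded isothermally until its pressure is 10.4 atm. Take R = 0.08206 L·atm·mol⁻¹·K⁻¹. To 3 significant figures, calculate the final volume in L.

V₃ ≈ 0.196 L

From PV = nRT: V₁ = nRT₁/P₁ = 0.07963 L.
Isochoric, so P/T is constant: V₂ = V₁; T₂ = T₁·(P₂/P₁) = 542.4 K.
Isothermal, so P V is constant: T₃ = T₂; V₃ = V₂·(P₂/P₃) = 0.1960 L.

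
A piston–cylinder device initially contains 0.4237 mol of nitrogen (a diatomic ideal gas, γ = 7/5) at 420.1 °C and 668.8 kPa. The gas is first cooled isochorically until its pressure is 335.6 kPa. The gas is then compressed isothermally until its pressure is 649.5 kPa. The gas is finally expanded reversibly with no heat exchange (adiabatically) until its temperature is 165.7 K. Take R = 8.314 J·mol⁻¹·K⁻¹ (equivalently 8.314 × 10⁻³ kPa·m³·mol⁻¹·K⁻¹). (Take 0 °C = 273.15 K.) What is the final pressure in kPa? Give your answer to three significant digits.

P₄ ≈ 48.4 kPa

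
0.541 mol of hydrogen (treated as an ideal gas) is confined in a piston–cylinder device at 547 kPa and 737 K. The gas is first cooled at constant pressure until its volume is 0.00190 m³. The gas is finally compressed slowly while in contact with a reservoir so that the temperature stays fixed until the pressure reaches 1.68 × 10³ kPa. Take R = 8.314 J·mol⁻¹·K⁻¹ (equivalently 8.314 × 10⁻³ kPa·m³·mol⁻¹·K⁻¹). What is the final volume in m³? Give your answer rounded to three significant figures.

V₃ ≈ 0.000619 m³

From PV = nRT: V₁ = nRT₁/P₁ = 0.006060 m³.
P constant ⇒ V ∝ T: P₂ = P₁; T₂ = T₁·(V₂/V₁) = 231.1 K.
T constant ⇒ Boyle's law P V = const: T₃ = T₂; V₃ = V₂·(P₂/P₃) = 0.0006186 m³.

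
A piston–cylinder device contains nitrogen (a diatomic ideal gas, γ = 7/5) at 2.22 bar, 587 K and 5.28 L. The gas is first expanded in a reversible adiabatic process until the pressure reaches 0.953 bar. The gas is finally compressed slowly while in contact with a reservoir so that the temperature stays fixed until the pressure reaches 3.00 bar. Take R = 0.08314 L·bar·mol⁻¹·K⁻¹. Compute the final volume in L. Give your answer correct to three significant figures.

Adiabatic (γ = 7/5), T V^(γ−1) and P V^γ constant: T₂ = T₁·(P₂/P₁)^((γ−1)/γ) = 461.0 K; V₂ = V₁·(P₁/P₂)^(1/γ) = 9.660 L.
T constant ⇒ Boyle's law P V = const: T₃ = T₂; V₃ = V₂·(P₂/P₃) = 3.069 L.

V₃ ≈ 3.07 L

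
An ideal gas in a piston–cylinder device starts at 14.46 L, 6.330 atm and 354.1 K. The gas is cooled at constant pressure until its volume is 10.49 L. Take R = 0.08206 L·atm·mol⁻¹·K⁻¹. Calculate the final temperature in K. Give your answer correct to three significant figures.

T₂ ≈ 257 K

P constant ⇒ V ∝ T: P₂ = P₁; T₂ = T₁·(V₂/V₁) = 256.9 K.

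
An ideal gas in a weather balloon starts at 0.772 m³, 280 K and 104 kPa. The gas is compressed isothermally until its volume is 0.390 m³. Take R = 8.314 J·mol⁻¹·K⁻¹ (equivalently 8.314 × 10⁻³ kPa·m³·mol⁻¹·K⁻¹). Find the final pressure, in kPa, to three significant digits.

P₂ ≈ 206 kPa

T constant ⇒ Boyle's law P V = const: T₂ = T₁; P₂ = P₁·(V₁/V₂) = 205.9 kPa.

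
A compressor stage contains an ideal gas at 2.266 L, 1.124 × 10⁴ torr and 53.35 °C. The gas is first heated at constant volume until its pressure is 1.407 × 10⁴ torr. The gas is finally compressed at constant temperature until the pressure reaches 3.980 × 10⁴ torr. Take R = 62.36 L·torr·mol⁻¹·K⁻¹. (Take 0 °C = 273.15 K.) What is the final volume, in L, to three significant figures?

V₃ ≈ 0.801 L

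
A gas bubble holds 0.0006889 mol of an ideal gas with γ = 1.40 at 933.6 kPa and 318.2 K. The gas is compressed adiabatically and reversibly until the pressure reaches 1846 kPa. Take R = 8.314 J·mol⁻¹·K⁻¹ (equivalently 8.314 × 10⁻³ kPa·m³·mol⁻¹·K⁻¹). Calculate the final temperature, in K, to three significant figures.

From PV = nRT: V₁ = nRT₁/P₁ = 1.952e-06 m³.
Adiabatic (γ = 1.40), T V^(γ−1) and P V^γ constant: T₂ = T₁·(P₂/P₁)^((γ−1)/γ) = 386.6 K; V₂ = V₁·(P₁/P₂)^(1/γ) = 1.200e-06 m³.

T₂ ≈ 387 K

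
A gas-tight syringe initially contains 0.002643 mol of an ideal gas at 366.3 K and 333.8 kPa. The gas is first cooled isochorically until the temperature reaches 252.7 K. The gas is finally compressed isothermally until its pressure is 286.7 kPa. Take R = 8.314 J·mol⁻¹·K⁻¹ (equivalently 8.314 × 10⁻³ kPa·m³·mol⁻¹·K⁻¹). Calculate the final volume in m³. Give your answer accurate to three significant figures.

V₃ ≈ 1.94e-05 m³

From PV = nRT: V₁ = nRT₁/P₁ = 2.411e-05 m³.
Isochoric, so P/T is constant: V₂ = V₁; P₂ = P₁·(T₂/T₁) = 230.3 kPa.
Isothermal, so P V is constant: T₃ = T₂; V₃ = V₂·(P₂/P₃) = 1.937e-05 m³.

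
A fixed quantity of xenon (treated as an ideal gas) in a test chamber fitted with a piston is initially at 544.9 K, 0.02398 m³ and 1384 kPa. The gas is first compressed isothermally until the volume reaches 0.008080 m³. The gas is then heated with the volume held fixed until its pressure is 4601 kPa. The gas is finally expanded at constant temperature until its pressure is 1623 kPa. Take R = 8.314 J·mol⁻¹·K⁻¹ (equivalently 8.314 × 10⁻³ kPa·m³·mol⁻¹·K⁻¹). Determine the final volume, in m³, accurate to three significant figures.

V₄ ≈ 0.0229 m³

Isothermal, so P V is constant: T₂ = T₁; P₂ = P₁·(V₁/V₂) = 4107 kPa.
Isochoric, so P/T is constant: V₃ = V₂; T₃ = T₂·(P₃/P₂) = 610.4 K.
T constant ⇒ Boyle's law P V = const: T₄ = T₃; V₄ = V₃·(P₃/P₄) = 0.02291 m³.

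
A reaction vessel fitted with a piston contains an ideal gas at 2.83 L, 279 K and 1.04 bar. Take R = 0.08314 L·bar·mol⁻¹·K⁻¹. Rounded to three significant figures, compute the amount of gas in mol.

n ≈ 0.127 mol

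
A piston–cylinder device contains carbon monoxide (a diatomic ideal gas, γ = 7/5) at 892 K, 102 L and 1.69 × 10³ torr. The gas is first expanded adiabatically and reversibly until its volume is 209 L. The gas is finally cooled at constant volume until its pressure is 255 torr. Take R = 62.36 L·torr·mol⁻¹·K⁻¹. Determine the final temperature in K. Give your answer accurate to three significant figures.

Adiabatic (γ = 7/5), T V^(γ−1) and P V^γ constant: T₂ = T₁·(V₁/V₂)^(γ−1) = 669.5 K; P₂ = P₁·(V₁/V₂)^γ = 619.0 torr.
Isochoric, so P/T is constant: V₃ = V₂; T₃ = T₂·(P₃/P₂) = 275.8 K.

T₃ ≈ 276 K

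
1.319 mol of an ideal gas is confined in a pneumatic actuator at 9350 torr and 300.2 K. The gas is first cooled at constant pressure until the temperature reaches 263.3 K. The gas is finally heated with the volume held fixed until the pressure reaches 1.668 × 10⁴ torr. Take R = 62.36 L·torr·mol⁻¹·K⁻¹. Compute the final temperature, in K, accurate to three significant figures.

T₃ ≈ 470 K

From PV = nRT: V₁ = nRT₁/P₁ = 2.641 L.
Isobaric, so V/T is constant: P₂ = P₁; V₂ = V₁·(T₂/T₁) = 2.316 L.
Isochoric, so P/T is constant: V₃ = V₂; T₃ = T₂·(P₃/P₂) = 469.7 K.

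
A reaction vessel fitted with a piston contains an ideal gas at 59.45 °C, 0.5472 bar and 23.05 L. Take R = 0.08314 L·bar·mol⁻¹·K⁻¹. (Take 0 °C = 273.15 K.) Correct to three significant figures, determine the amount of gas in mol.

n ≈ 0.456 mol

Convert: T = 332.60 K.
PV = nRT ⇒ n = PV/(RT) = (0.5472 × 23.05) / (0.08314 × 332.60)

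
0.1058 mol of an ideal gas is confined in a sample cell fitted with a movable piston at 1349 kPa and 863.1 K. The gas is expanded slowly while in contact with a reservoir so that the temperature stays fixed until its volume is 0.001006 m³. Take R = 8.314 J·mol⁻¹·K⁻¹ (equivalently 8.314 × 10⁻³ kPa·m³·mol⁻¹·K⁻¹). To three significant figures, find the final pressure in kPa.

From PV = nRT: V₁ = nRT₁/P₁ = 0.0005628 m³.
Isothermal, so P V is constant: T₂ = T₁; P₂ = P₁·(V₁/V₂) = 754.7 kPa.

P₂ ≈ 755 kPa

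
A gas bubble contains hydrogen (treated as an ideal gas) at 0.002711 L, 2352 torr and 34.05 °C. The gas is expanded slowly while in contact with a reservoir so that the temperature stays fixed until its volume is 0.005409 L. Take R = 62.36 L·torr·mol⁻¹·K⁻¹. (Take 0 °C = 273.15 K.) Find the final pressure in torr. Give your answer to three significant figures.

P₂ ≈ 1.18e+03 torr

Convert: T₁ = 307.2 K.
T constant ⇒ Boyle's law P V = const: T₂ = T₁; P₂ = P₁·(V₁/V₂) = 1179 torr.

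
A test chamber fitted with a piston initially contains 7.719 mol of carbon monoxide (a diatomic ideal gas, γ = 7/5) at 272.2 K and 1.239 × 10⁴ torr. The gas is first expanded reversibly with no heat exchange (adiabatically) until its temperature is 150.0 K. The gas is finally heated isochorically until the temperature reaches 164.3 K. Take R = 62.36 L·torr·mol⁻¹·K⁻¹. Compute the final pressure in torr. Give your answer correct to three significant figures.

P₃ ≈ 1.69e+03 torr

From PV = nRT: V₁ = nRT₁/P₁ = 10.58 L.
Adiabatic (γ = 7/5), T V^(γ−1) and P V^γ constant: P₂ = P₁·(T₂/T₁)^(γ/(γ−1)) = 1539 torr; V₂ = V₁·(T₁/T₂)^(1/(γ−1)) = 46.91 L.
Isochoric, so P/T is constant: V₃ = V₂; P₃ = P₂·(T₃/T₂) = 1686 torr.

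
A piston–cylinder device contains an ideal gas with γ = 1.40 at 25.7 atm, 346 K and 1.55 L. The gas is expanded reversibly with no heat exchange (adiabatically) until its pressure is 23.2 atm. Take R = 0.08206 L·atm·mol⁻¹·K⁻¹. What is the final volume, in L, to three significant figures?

Adiabatic (γ = 1.40), T V^(γ−1) and P V^γ constant: T₂ = T₁·(P₂/P₁)^((γ−1)/γ) = 336.0 K; V₂ = V₁·(P₁/P₂)^(1/γ) = 1.668 L.

V₂ ≈ 1.67 L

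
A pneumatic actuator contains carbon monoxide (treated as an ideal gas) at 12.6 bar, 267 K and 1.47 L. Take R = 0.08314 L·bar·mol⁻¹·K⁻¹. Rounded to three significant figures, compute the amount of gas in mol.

PV = nRT ⇒ n = PV/(RT) = (12.6 × 1.47) / (0.08314 × 267)

n ≈ 0.834 mol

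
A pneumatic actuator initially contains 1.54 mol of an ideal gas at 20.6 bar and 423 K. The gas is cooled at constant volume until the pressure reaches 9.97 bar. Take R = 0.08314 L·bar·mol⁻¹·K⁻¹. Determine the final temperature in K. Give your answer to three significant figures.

T₂ ≈ 205 K

From PV = nRT: V₁ = nRT₁/P₁ = 2.629 L.
Isochoric, so P/T is constant: V₂ = V₁; T₂ = T₁·(P₂/P₁) = 204.7 K.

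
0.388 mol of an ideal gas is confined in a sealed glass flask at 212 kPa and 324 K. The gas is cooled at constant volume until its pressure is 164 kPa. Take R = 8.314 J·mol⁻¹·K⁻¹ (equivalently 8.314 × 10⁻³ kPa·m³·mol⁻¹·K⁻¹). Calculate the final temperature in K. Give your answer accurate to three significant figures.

T₂ ≈ 251 K

From PV = nRT: V₁ = nRT₁/P₁ = 0.004930 m³.
Isochoric, so P/T is constant: V₂ = V₁; T₂ = T₁·(P₂/P₁) = 250.6 K.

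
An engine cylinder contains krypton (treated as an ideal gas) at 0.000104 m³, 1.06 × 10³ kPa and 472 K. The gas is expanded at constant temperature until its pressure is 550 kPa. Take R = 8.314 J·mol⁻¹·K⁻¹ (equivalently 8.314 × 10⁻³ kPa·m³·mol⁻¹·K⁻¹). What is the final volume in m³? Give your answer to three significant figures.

T constant ⇒ Boyle's law P V = const: T₂ = T₁; V₂ = V₁·(P₁/P₂) = 0.0002004 m³.

V₂ ≈ 0.000200 m³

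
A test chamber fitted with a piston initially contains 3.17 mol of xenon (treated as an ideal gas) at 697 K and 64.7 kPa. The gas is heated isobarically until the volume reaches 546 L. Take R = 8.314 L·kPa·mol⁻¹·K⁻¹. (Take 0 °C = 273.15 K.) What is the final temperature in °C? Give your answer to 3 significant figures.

From PV = nRT: V₁ = nRT₁/P₁ = 283.9 L.
P constant ⇒ V ∝ T: P₂ = P₁; T₂ = T₁·(V₂/V₁) = 1340 K.

T₂ ≈ 1.07e+03 °C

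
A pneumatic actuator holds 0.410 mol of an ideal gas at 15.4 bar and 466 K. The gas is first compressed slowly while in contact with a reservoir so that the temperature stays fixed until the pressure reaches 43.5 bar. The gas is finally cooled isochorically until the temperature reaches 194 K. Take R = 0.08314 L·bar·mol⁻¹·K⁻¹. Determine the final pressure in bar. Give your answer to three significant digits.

From PV = nRT: V₁ = nRT₁/P₁ = 1.031 L.
Isothermal, so P V is constant: T₂ = T₁; V₂ = V₁·(P₁/P₂) = 0.3652 L.
V constant ⇒ P ∝ T: V₃ = V₂; P₃ = P₂·(T₃/T₂) = 18.11 bar.

P₃ ≈ 18.1 bar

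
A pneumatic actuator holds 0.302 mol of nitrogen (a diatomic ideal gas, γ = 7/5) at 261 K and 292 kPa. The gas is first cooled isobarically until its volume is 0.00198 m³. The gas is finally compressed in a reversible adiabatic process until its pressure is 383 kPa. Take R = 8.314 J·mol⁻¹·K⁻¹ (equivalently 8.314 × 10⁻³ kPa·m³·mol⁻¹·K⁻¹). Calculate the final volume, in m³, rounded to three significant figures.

From PV = nRT: V₁ = nRT₁/P₁ = 0.002244 m³.
Isobaric, so V/T is constant: P₂ = P₁; T₂ = T₁·(V₂/V₁) = 230.3 K.
Adiabatic (γ = 7/5), T V^(γ−1) and P V^γ constant: T₃ = T₂·(P₃/P₂)^((γ−1)/γ) = 248.8 K; V₃ = V₂·(P₂/P₃)^(1/γ) = 0.001631 m³.

V₃ ≈ 0.00163 m³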